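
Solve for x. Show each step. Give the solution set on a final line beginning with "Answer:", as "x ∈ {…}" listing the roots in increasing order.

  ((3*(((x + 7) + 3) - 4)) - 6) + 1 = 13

Step 1. [((3*(((x + 7) + 3) - 4)) - 6) + 1 = 13] +1 is outermost — subtract 1 both sides ⇒ sub: (3*(((x + 7) + 3) - 4)) - 6 = 12.
Step 2. [(3*(((x + 7) + 3) - 4)) - 6 = 12] common factor 3 (LHS and 12) — divide through ⇒ factor: (((x + 7) + 3) - 4) - 2 = 4.
Step 3. [(((x + 7) + 3) - 4) - 2 = 4] add 2: x sits inside (… - 2), so sub: ((x + 7) + 3) - 4 = 6.
Step 4. [((x + 7) + 3) - 4 = 6] peel the -4: add 4 from each side ⇒ sub: (x + 7) + 3 = 10.
Step 5. [(x + 7) + 3 = 10] subtract 3: x sits inside (… + 3). So sub: x + 7 = 7.
Step 6. [x + 7 = 7] the outer +7 inverts by subtracting 7, so sub: x = 0.

Answer: x ∈ {0}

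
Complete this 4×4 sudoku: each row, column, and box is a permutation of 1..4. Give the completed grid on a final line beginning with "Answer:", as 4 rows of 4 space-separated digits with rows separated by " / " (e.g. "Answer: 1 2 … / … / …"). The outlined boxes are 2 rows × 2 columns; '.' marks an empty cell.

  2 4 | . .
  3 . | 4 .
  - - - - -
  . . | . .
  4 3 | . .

Step 1. [r3c4∈{1,2,3,4}] across row 3, 4 lands solely at r3c4 ⇒ r3c4=4.
Step 2. [r3c3∈{1,2,3}] row 3 places 3 nowhere but r3c3, so r3c3=3.
Step 3. [r1c3∈{1}] nothing but 1 survives at r1c3. So r1c3=1.
Step 4. [r2c4∈{2}] r2c4's peers cover all but 2, so r2c4=2.
Step 5. [r3c2∈{1,2}] row 3 places 2 nowhere but r3c2, so r3c2=2.
Step 6. [r1c4∈{3}] r1c4 has the single candidate 3, so r1c4=3.
Step 7. [r4c4∈{1}] nothing but 1 survives at r4c4. So r4c4=1.
Step 8. [r4c3∈{2}] r4c3 has the single candidate 2. So r4c3=2.
Step 9. [r3c1∈{1}] r3c1 is down to just 1. So r3c1=1.
Step 10. [r2c2∈{1}] r2c2's peers cover all but 1. So r2c2=1.

Answer: 2 4 1 3 / 3 1 4 2 / 1 2 3 4 / 4 3 2 1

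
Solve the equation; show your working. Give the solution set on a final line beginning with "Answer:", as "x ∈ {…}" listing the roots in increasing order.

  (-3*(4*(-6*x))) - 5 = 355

Step 1. [(-3*(4*(-6*x))) - 5 = 355] the outer -5 inverts by adding 5 ⇒ sub: -3*(4*(-6*x)) = 360.
Step 2. [-3*(4*(-6*x)) = 360] divide by the outer -3 ⇒ div: 4*(-6*x) = -120.
Step 3. [4*(-6*x) = -120] 4·(inner) — divide through by 4, so div: -6*x = -30.
Step 4. [-6*x = -30] leading coefficient -6: divide by -6 ⇒ div: x = 5.

Answer: x ∈ {5}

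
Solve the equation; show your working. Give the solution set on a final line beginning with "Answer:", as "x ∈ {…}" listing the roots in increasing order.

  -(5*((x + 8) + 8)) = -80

Step 1. [-(5*((x + 8) + 8)) = -80] leading − — multiply by −1, so neg: 5*((x + 8) + 8) = 80.
Step 2. [5*((x + 8) + 8) = 80] 5·(inner) — divide through by 5. So div: (x + 8) + 8 = 16.
Step 3. [(x + 8) + 8 = 16] the outer +8 inverts by subtracting 8, so sub: x + 8 = 8.
Step 4. [x + 8 = 8] the outer +8 inverts by subtracting 8. So sub: x = 0.

Answer: x ∈ {0}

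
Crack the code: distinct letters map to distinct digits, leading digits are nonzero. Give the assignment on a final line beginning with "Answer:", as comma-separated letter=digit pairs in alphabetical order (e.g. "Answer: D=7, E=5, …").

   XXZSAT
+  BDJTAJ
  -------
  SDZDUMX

Step 1. [S] S is the leading digit of a 7-digit sum of two 6-digit numbers; the final carry is exactly 1. So S=1.
Step 2. [col 1: T + J ≡ X (mod 10)] several values work for X in column 1 (T + J ≡ X (mod 10), carry-in 0); try X=2 ⇒ X=2.
Step 3. [col 1: T + J ≡ X (mod 10)] J=7 is one option consistent with column 1 (T + J ≡ X (mod 10), carry-in 0) — take it, so J=7.
Step 4. [col 1: T + J ≡ X (mod 10)] column 1 reads T+J+carry(0)=X with J=7, X=2; with digits 1,2,7 already taken and all letters distinct, the only value for T is 5 ⇒ T=5.
Step 5. [col 2: A + A ≡ M (mod 10)] column 2 (A + A ≡ M (mod 10), carry-in 1) doesn't pin M yet; pick M=9 and continue, so M=9.
Step 6. [col 2: A + A ≡ M (mod 10)] from column 2 (M=9, carry-in 1, digits 1,2,5,7,9 already taken and all letters distinct): A must equal 4, so A=4.
Step 7. [col 3: S + T ≡ U (mod 10)] column 3: given S=1, T=5, carry-in 0, and digits 1,2,4,5,7,9 already taken and all letters distinct, S+T≡U (mod 10) forces U=6, so U=6.
Step 8. [col 4: Z + J ≡ D (mod 10)] in column 4 we have Z+J≡D with carry-in 0; given J=7 and digits 1,2,4,5,6,7,9 already taken and all letters distinct, that pins Z to 3 ⇒ Z=3.
Step 9. [col 4: Z + J ≡ D (mod 10)] column 4 reads Z+J+carry(0)=D with Z=3, J=7; with digits 1,2,3,4,5,6,7,9 already taken and all letters distinct, the only value for D is 0, so D=0.
Step 10. [col 6: X + B ≡ D (mod 10)] column 6 reads X+B+carry(0)=D with X=2, D=0; with digits 0,1,2,3,4,5,6,7,9 already taken and all letters distinct, the only value for B is 8. So B=8.

Answer: A=4, B=8, D=0, J=7, M=9, S=1, T=5, U=6, X=2, Z=3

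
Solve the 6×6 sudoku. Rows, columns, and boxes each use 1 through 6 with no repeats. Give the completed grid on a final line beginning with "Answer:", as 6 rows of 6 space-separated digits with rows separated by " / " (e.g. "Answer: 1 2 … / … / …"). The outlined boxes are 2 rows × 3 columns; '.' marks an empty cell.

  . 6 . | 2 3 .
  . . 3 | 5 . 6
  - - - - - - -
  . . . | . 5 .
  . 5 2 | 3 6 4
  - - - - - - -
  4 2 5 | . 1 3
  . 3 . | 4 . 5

Step 1. [r4c1∈{1}] r4c1 is down to just 1. So r4c1=1.
Step 2. [r1c3∈{1,4}] row 1 places 4 nowhere but r1c3. So r1c3=4.
Step 3. [r6c1∈{6}] nothing but 6 survives at r6c1 ⇒ r6c1=6.
Step 4. [r3c6∈{1,2}] across row 3, 2 lands solely at r3c6, so r3c6=2.
Step 5. [r2c1∈{2}] only 2 remains possible at r2c1, so r2c1=2.
Step 6. [r2c2∈{1}] only 1 remains possible at r2c2 ⇒ r2c2=1.
Step 7. [r6c5∈{2}] nothing but 2 survives at r6c5. So r6c5=2.
Step 8. [r5c4∈{6}] only 6 remains possible at r5c4. So r5c4=6.
Step 9. [r1c6∈{1}] r1c6 is down to just 1 ⇒ r1c6=1.
Step 10. [r3c3∈{6}] r3c3 is down to just 6, so r3c3=6.
Step 11. [r3c1∈{3}] r3c1's peers cover all but 3 ⇒ r3c1=3.
Step 12. [r2c5∈{4}] only 4 remains possible at r2c5, so r2c5=4.
Step 13. [r3c2∈{4}] nothing but 4 survives at r3c2, so r3c2=4.
Step 14. [r3c4∈{1}] only 1 remains possible at r3c4. So r3c4=1.
Step 15. [r1c1∈{5}] r1c1 has the single candidate 5, so r1c1=5.
Step 16. [r6c3∈{1}] nothing but 1 survives at r6c3, so r6c3=1.

Answer: 5 6 4 2 3 1 / 2 1 3 5 4 6 / 3 4 6 1 5 2 / 1 5 2 3 6 4 / 4 2 5 6 1 3 / 6 3 1 4 2 5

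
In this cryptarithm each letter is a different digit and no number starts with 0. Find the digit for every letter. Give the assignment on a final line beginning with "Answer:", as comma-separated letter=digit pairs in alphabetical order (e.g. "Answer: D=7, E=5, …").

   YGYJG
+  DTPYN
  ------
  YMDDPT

Step 1. [col 1: G + N ≡ T (mod 10)] several values work for T in column 1 (G + N ≡ T (mod 10), carry-in 0); try T=2 ⇒ T=2.
Step 2. [Y] Y is the leading digit of a 6-digit sum of two 5-digit numbers; the final carry is exactly 1. So Y=1.
Step 3. [col 1: G + N ≡ T (mod 10)] several values work for G in column 1 (G + N ≡ T (mod 10), carry-in 0); try G=7. So G=7.
Step 4. [col 1: G + N ≡ T (mod 10)] column 1: given G=7, T=2, carry-in 0, and digits 1,2,7 already taken and all letters distinct, G+N≡T (mod 10) forces N=5. So N=5.
Step 5. [col 2: J + Y ≡ P (mod 10)] no forcing yet in column 2 (carry-in 1); J=6 is free and consistent — try it, so J=6.
Step 6. [col 2: J + Y ≡ P (mod 10)] column 2 reads J+Y+carry(1)=P with J=6, Y=1; with digits 1,2,5,6,7 already taken and all letters distinct, the only value for P is 8 ⇒ P=8.
Step 7. [col 3: Y + P ≡ D (mod 10)] column 3 reads Y+P+carry(0)=D with Y=1, P=8; with digits 1,2,5,6,7,8 already taken and all letters distinct, the only value for D is 9 ⇒ D=9.
Step 8. [col 5: Y + D ≡ M (mod 10)] column 5: given Y=1, D=9, carry-in 0, and digits 1,2,5,6,7,8,9 already taken and all letters distinct, Y+D≡M (mod 10) forces M=0, so M=0.

Answer: D=9, G=7, J=6, M=0, N=5, P=8, T=2, Y=1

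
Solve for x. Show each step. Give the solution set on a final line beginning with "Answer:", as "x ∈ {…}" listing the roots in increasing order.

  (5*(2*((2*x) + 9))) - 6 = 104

Step 1. [(5*(2*((2*x) + 9))) - 6 = 104] -6 is outermost — add 6 both sides. So sub: 5*(2*((2*x) + 9)) = 110.
Step 2. [5*(2*((2*x) + 9)) = 110] LHS = 5·(…); ÷5 both sides, so div: 2*((2*x) + 9) = 22.
Step 3. [2*((2*x) + 9) = 22] divide by the outer 2, so div: (2*x) + 9 = 11.
Step 4. [(2*x) + 9 = 11] +9 is outermost — subtract 9 both sides, so sub: 2*x = 2.
Step 5. [2*x = 2] 2·(inner) — divide through by 2. So div: x = 1.

Answer: x ∈ {1}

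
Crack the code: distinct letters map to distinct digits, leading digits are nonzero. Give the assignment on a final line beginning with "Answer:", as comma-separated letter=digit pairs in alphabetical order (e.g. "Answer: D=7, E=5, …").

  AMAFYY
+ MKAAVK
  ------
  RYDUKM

Step 1. [col 1: Y + K ≡ M (mod 10)] column 1 (Y + K ≡ M (mod 10), carry-in 0) doesn't pin Y yet; pick Y=8 and continue. So Y=8.
Step 2. [col 1: Y + K ≡ M (mod 10)] M=3 is one option consistent with column 1 (Y + K ≡ M (mod 10), carry-in 0) — take it, so M=3.
Step 3. [col 1: Y + K ≡ M (mod 10)] column 1 reads Y+K+carry(0)=M with Y=8, M=3; with digits 3,8 already taken and all letters distinct, the only value for K is 5 ⇒ K=5.
Step 4. [col 2: Y + V ≡ K (mod 10)] in column 2 we have Y+V≡K with carry-in 1; given Y=8, K=5 and digits 3,5,8 already taken and all letters distinct, that pins V to 6, so V=6.
Step 5. [col 3: F + A ≡ U (mod 10)] no forcing yet in column 3 (carry-in 1); F=7 is free and consistent — try it, so F=7.
Step 6. [col 3: F + A ≡ U (mod 10)] no forcing yet in column 3 (carry-in 1); U=9 is free and consistent — try it, so U=9.
Step 7. [col 3: F + A ≡ U (mod 10)] column 3: given F=7, U=9, carry-in 1, and digits 3,5,6,7,8,9 already taken and all letters distinct, F+A≡U (mod 10) forces A=1. So A=1.
Step 8. [col 4: A + A ≡ D (mod 10)] in column 4 we have A+A≡D with carry-in 0; given A=1 and digits 1,3,5,6,7,8,9 already taken and all letters distinct, that pins D to 2, so D=2.
Step 9. [col 6: A + M ≡ R (mod 10)] from column 6 (A=1, M=3, carry-in 0, digits 1,2,3,5,6,7,8,9 already taken and all letters distinct): R must equal 4 ⇒ R=4.

Answer: A=1, D=2, F=7, K=5, M=3, R=4, U=9, V=6, Y=8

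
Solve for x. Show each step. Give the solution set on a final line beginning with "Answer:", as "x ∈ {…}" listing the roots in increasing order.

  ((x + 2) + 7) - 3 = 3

Step 1. [((x + 2) + 7) - 3 = 3] add 3: x sits inside (… - 3) ⇒ sub: (x + 2) + 7 = 6.
Step 2. [(x + 2) + 7 = 6] subtract 7: x sits inside (… + 7) ⇒ sub: x + 2 = -1.
Step 3. [x + 2 = -1] +2 is outermost — subtract 2 both sides ⇒ sub: x = -3.

Answer: x ∈ {-3}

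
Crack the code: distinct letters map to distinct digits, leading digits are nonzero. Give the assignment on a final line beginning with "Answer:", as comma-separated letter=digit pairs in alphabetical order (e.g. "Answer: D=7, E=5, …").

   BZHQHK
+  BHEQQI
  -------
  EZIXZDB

Step 1. [col 1: K + I ≡ B (mod 10)] no forcing yet in column 1 (carry-in 0); B=7 is free and consistent — try it. So B=7.
Step 2. [col 1: K + I ≡ B (mod 10)] I=3 is one option consistent with column 1 (K + I ≡ B (mod 10), carry-in 0) — take it, so I=3.
Step 3. [col 1: K + I ≡ B (mod 10)] column 1: given I=3, B=7, carry-in 0, and digits 3,7 already taken and all letters distinct, K+I≡B (mod 10) forces K=4. So K=4.
Step 4. [col 2: H + Q ≡ D (mod 10)] column 2 (H + Q ≡ D (mod 10), carry-in 0) doesn't pin D yet; pick D=0 and continue. So D=0.
Step 5. [E] adding two 6-digit numbers gives at most 6+1 digits, and here it does — E is that final carry and must be 1, so E=1.
Step 6. [col 2: H + Q ≡ D (mod 10)] no forcing yet in column 2 (carry-in 0); H=8 is free and consistent — try it ⇒ H=8.
Step 7. [col 2: H + Q ≡ D (mod 10)] in column 2 we have H+Q≡D with carry-in 0; given H=8, D=0 and digits 0,1,3,4,7,8 already taken and all letters distinct, that pins Q to 2 ⇒ Q=2.
Step 8. [col 3: Q + Q ≡ Z (mod 10)] column 3: given Q=2, carry-in 1, and digits 0,1,2,3,4,7,8 already taken and all letters distinct, Q+Q≡Z (mod 10) forces Z=5, so Z=5.
Step 9. [col 4: H + E ≡ X (mod 10)] from column 4 (H=8, E=1, carry-in 0, digits 0,1,2,3,4,5,7,8 already taken and all letters distinct): X must equal 9 ⇒ X=9.

Answer: B=7, D=0, E=1, H=8, I=3, K=4, Q=2, X=9, Z=5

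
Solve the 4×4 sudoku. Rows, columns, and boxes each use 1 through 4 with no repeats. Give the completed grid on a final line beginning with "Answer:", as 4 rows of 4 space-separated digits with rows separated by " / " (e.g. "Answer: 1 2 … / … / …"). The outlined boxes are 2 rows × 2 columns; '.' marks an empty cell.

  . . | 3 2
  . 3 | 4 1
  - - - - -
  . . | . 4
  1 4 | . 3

Step 1. [r3c2∈{2}] r3c2 has the single candidate 2, so r3c2=2.
Step 2. [r1c2∈{1}] r1c2 has the single candidate 1. So r1c2=1.
Step 3. [r4c3∈{2}] r4c3's peers cover all but 2 ⇒ r4c3=2.
Step 4. [r3c1∈{3}] r3c1 is down to just 3. So r3c1=3.
Step 5. [r2c1∈{2}] r2c1 has the single candidate 2, so r2c1=2.
Step 6. [r1c1∈{4}] r1c1's peers cover all but 4. So r1c1=4.
Step 7. [r3c3∈{1}] r3c3 has the single candidate 1. So r3c3=1.

Answer: 4 1 3 2 / 2 3 4 1 / 3 2 1 4 / 1 4 2 3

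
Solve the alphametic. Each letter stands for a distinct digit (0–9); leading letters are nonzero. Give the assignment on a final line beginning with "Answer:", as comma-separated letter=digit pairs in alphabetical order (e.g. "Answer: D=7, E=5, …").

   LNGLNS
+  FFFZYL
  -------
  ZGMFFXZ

Step 1. [col 1: S + L ≡ Z (mod 10)] no forcing yet in column 1 (carry-in 0); L=4 is free and consistent — try it ⇒ L=4.
Step 2. [col 1: S + L ≡ Z (mod 10)] column 1 (S + L ≡ Z (mod 10), carry-in 0) doesn't pin S yet; pick S=7 and continue. So S=7.
Step 3. [col 1: S + L ≡ Z (mod 10)] in column 1 we have S+L≡Z with carry-in 0; given S=7, L=4 and digits 4,7 already taken and all letters distinct, that pins Z to 1 ⇒ Z=1.
Step 4. [col 2: N + Y ≡ X (mod 10)] no forcing yet in column 2 (carry-in 1); Y=8 is free and consistent — try it ⇒ Y=8.
Step 5. [col 2: N + Y ≡ X (mod 10)] no forcing yet in column 2 (carry-in 1); X=2 is free and consistent — try it, so X=2.
Step 6. [col 2: N + Y ≡ X (mod 10)] column 2 reads N+Y+carry(1)=X with Y=8, X=2; with digits 1,2,4,7,8 already taken and all letters distinct, the only value for N is 3, so N=3.
Step 7. [col 3: L + Z ≡ F (mod 10)] from column 3 (L=4, Z=1, carry-in 1, digits 1,2,3,4,7,8 already taken and all letters distinct): F must equal 6, so F=6.
Step 8. [col 4: G + F ≡ F (mod 10)] column 4: given F=6, carry-in 0, and digits 1,2,3,4,6,7,8 already taken and all letters distinct, G+F≡F (mod 10) forces G=0. So G=0.
Step 9. [col 5: N + F ≡ M (mod 10)] column 5: given N=3, F=6, carry-in 0, and digits 0,1,2,3,4,6,7,8 already taken and all letters distinct, N+F≡M (mod 10) forces M=9. So M=9.

Answer: F=6, G=0, L=4, M=9, N=3, S=7, X=2, Y=8, Z=1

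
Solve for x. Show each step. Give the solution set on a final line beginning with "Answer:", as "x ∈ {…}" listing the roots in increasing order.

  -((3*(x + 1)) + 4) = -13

Step 1. [-((3*(x + 1)) + 4) = -13] LHS negated; negate both sides. So neg: (3*(x + 1)) + 4 = 13.
Step 2. [(3*(x + 1)) + 4 = 13] +4 is outermost — subtract 4 both sides, so sub: 3*(x + 1) = 9.
Step 3. [3*(x + 1) = 9] LHS = 3·(…); ÷3 both sides. So div: x + 1 = 3.
Step 4. [x + 1 = 3] peel the +1: subtract 1 from each side, so sub: x = 2.

Answer: x ∈ {2}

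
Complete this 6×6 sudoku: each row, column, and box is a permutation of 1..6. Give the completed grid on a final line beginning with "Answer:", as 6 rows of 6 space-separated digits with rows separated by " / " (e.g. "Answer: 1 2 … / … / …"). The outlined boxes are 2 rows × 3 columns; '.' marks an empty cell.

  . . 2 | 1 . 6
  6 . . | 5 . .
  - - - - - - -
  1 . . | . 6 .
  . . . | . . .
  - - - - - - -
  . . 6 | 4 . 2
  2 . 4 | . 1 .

Step 1. [r4c2∈{2,3,4,5,6}] across row 4, 6 lands solely at r4c2. So r4c2=6.
Step 2. [r3c2∈{2,3,4,5}] across col 2, 2 lands solely at r3c2. So r3c2=2.
Step 3. [r3c4∈{3}] r3c4's peers cover all but 3, so r3c4=3.
Step 4. [r4c1∈{3,4,5}] in box 3, 4 fits only at r4c1 ⇒ r4c1=4.
Step 5. [r2c5∈{2,3,4}] r2c5 is the only open cell in row 2 admitting 2, so r2c5=2.
Step 6. [r4c5∈{5}] r4c5 is down to just 5, so r4c5=5.
Step 7. [r5c5∈{3}] r5c5 is down to just 3. So r5c5=3.
Step 8. [r1c1∈{3,5}] col 1 places 3 nowhere but r1c1. So r1c1=3.
Step 9. [r1c2∈{4,5}] r1c2 is the only open cell in row 1 admitting 5. So r1c2=5.
Step 10. [r2c2∈{1,4}] 4 has one home in col 2: r2c2. So r2c2=4.
Step 11. [r4c3∈{3}] nothing but 3 survives at r4c3, so r4c3=3.
Step 12. [r5c1∈{5}] nothing but 5 survives at r5c1 ⇒ r5c1=5.
Step 13. [r6c4∈{6}] nothing but 6 survives at r6c4 ⇒ r6c4=6.
Step 14. [r3c3∈{5}] only 5 remains possible at r3c3, so r3c3=5.
Step 15. [r5c2∈{1}] r5c2's peers cover all but 1 ⇒ r5c2=1.
Step 16. [r1c5∈{4}] only 4 remains possible at r1c5, so r1c5=4.
Step 17. [r3c6∈{4}] only 4 remains possible at r3c6 ⇒ r3c6=4.
Step 18. [r6c2∈{3}] r6c2 is down to just 3. So r6c2=3.
Step 19. [r4c6∈{1}] nothing but 1 survives at r4c6. So r4c6=1.
Step 20. [r2c3∈{1}] r2c3's peers cover all but 1, so r2c3=1.
Step 21. [r2c6∈{3}] r2c6 has the single candidate 3 ⇒ r2c6=3.
Step 22. [r6c6∈{5}] r6c6 has the single candidate 5, so r6c6=5.
Step 23. [r4c4∈{2}] nothing but 2 survives at r4c4 ⇒ r4c4=2.

Answer: 3 5 2 1 4 6 / 6 4 1 5 2 3 / 1 2 5 3 6 4 / 4 6 3 2 5 1 / 5 1 6 4 3 2 / 2 3 4 6 1 5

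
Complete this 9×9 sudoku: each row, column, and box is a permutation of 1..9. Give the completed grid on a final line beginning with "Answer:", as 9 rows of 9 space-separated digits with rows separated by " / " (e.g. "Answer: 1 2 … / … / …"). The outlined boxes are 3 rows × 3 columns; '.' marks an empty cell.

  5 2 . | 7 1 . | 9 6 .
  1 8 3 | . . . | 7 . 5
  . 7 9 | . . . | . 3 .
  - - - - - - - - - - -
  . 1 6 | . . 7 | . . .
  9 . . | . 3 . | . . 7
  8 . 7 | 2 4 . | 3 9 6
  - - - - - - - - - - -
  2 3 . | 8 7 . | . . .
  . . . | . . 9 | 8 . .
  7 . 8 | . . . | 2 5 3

Step 1. [r9c5∈{6}] r9c5 has the single candidate 6 ⇒ r9c5=6.
Step 2. [r1c3∈{4}] nothing but 4 survives at r1c3. So r1c3=4.
Step 3. [r6c6∈{1,5}] r6c6 is the only open cell in row 6 admitting 1. So r6c6=1.
Step 4. [r9c6∈{4}] r9c6's peers cover all but 4, so r9c6=4.
Step 5. [r7c6∈{5}] r7c6's peers cover all but 5, so r7c6=5.
Step 6. [r7c3∈{1}] r7c3 is down to just 1. So r7c3=1.
Step 7. [r7c8∈{4}] r7c8 is down to just 4. So r7c8=4.
Step 8. [r2c8∈{2}] nothing but 2 survives at r2c8. So r2c8=2.
Step 9. [r2c6∈{6}] only 6 remains possible at r2c6. So r2c6=6.
Step 10. [r5c6∈{8}] r5c6 is down to just 8 ⇒ r5c6=8.
Step 11. [r6c2∈{5}] nothing but 5 survives at r6c2, so r6c2=5.
Step 12. [r8c9∈{1}] nothing but 1 survives at r8c9, so r8c9=1.
Step 13. [r5c2∈{4}] only 4 remains possible at r5c2, so r5c2=4.
Step 14. [r3c5∈{2,5,8}] across col 5, 8 lands solely at r3c5. So r3c5=8.
Step 15. [r4c5∈{5,9}] r4c5 is the only open cell in col 5 admitting 5 ⇒ r4c5=5.
Step 16. [r3c9∈{4}] r3c9's peers cover all but 4. So r3c9=4.
Step 17. [r1c9∈{8}] nothing but 8 survives at r1c9 ⇒ r1c9=8.
Step 18. [r4c4∈{9}] r4c4 is down to just 9. So r4c4=9.
Step 19. [r3c1∈{6}] only 6 remains possible at r3c1. So r3c1=6.
Step 20. [r3c7∈{1}] nothing but 1 survives at r3c7 ⇒ r3c7=1.
Step 21. [r5c7∈{5}] r5c7 is down to just 5 ⇒ r5c7=5.
Step 22. [r3c6∈{2}] nothing but 2 survives at r3c6 ⇒ r3c6=2.
Step 23. [r4c7∈{4}] r4c7's peers cover all but 4. So r4c7=4.
Step 24. [r2c5∈{9}] nothing but 9 survives at r2c5, so r2c5=9.
Step 25. [r8c5∈{2}] only 2 remains possible at r8c5, so r8c5=2.
Step 26. [r7c9∈{9}] r7c9 has the single candidate 9 ⇒ r7c9=9.
Step 27. [r2c4∈{4}] r2c4 has the single candidate 4. So r2c4=4.
Step 28. [r8c3∈{5}] nothing but 5 survives at r8c3, so r8c3=5.
Step 29. [r8c2∈{6}] r8c2 is down to just 6, so r8c2=6.
Step 30. [r8c8∈{7}] r8c8's peers cover all but 7 ⇒ r8c8=7.
Step 31. [r9c2∈{9}] r9c2's peers cover all but 9 ⇒ r9c2=9.
Step 32. [r5c3∈{2}] only 2 remains possible at r5c3. So r5c3=2.
Step 33. [r7c7∈{6}] r7c7's peers cover all but 6. So r7c7=6.
Step 34. [r9c4∈{1}] r9c4's peers cover all but 1. So r9c4=1.
Step 35. [r5c8∈{1}] r5c8 is down to just 1 ⇒ r5c8=1.
Step 36. [r5c4∈{6}] only 6 remains possible at r5c4. So r5c4=6.
Step 37. [r4c8∈{8}] only 8 remains possible at r4c8, so r4c8=8.
Step 38. [r3c4∈{5}] r3c4 is down to just 5. So r3c4=5.
Step 39. [r8c1∈{4}] r8c1's peers cover all but 4 ⇒ r8c1=4.
Step 40. [r8c4∈{3}] r8c4's peers cover all but 3. So r8c4=3.
Step 41. [r1c6∈{3}] nothing but 3 survives at r1c6, so r1c6=3.
Step 42. [r4c9∈{2}] only 2 remains possible at r4c9. So r4c9=2.
Step 43. [r4c1∈{3}] nothing but 3 survives at r4c1, so r4c1=3.

Answer: 5 2 4 7 1 3 9 6 8 / 1 8 3 4 9 6 7 2 5 / 6 7 9 5 8 2 1 3 4 / 3 1 6 9 5 7 4 8 2 / 9 4 2 6 3 8 5 1 7 / 8 5 7 2 4 1 3 9 6 / 2 3 1 8 7 5 6 4 9 / 4 6 5 3 2 9 8 7 1 / 7 9 8 1 6 4 2 5 3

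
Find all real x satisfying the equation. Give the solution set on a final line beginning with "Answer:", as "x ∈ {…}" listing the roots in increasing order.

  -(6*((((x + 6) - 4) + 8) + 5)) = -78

Step 1. [-(6*((((x + 6) - 4) + 8) + 5)) = -78] flip signs both sides, so neg: 6*((((x + 6) - 4) + 8) + 5) = 78.
Step 2. [6*((((x + 6) - 4) + 8) + 5) = 78] LHS = 6·(…); ÷6 both sides, so div: (((x + 6) - 4) + 8) + 5 = 13.
Step 3. [(((x + 6) - 4) + 8) + 5 = 13] peel the +5: subtract 5 from each side ⇒ sub: ((x + 6) - 4) + 8 = 8.
Step 4. [((x + 6) - 4) + 8 = 8] +8 is outermost — subtract 8 both sides ⇒ sub: (x + 6) - 4 = 0.
Step 5. [(x + 6) - 4 = 0] add 4: x sits inside (… - 4), so sub: x + 6 = 4.
Step 6. [x + 6 = 4] subtract 6: x sits inside (… + 6). So sub: x = -2.

Answer: x ∈ {-2}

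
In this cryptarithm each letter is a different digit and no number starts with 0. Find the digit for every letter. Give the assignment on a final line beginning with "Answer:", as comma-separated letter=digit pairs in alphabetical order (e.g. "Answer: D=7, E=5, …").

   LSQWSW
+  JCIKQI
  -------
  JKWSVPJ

Step 1. [col 1: W + I ≡ J (mod 10)] column 1 (W + I ≡ J (mod 10), carry-in 0) doesn't pin J yet; pick J=1 and continue ⇒ J=1.
Step 2. [col 1: W + I ≡ J (mod 10)] several values work for I in column 1 (W + I ≡ J (mod 10), carry-in 0); try I=9. So I=9.
Step 3. [col 1: W + I ≡ J (mod 10)] column 1 reads W+I+carry(0)=J with I=9, J=1; with digits 1,9 already taken and all letters distinct, the only value for W is 2, so W=2.
Step 4. [col 2: S + Q ≡ P (mod 10)] several values work for S in column 2 (S + Q ≡ P (mod 10), carry-in 1); try S=6. So S=6.
Step 5. [col 2: S + Q ≡ P (mod 10)] Q=7 is one option consistent with column 2 (S + Q ≡ P (mod 10), carry-in 1) — take it. So Q=7.
Step 6. [col 2: S + Q ≡ P (mod 10)] from column 2 (S=6, Q=7, carry-in 1, digits 1,2,6,7,9 already taken and all letters distinct): P must equal 4. So P=4.
Step 7. [col 3: W + K ≡ V (mod 10)] several values work for V in column 3 (W + K ≡ V (mod 10), carry-in 1); try V=3, so V=3.
Step 8. [col 3: W + K ≡ V (mod 10)] from column 3 (W=2, V=3, carry-in 1, digits 1,2,3,4,6,7,9 already taken and all letters distinct): K must equal 0. So K=0.
Step 9. [col 5: S + C ≡ W (mod 10)] in column 5 we have S+C≡W with carry-in 1; given S=6, W=2 and digits 0,1,2,3,4,6,7,9 already taken and all letters distinct, that pins C to 5, so C=5.
Step 10. [col 6: L + J ≡ K (mod 10)] column 6 reads L+J+carry(1)=K with J=1, K=0; with digits 0,1,2,3,4,5,6,7,9 already taken and all letters distinct, the only value for L is 8. So L=8.

Answer: C=5, I=9, J=1, K=0, L=8, P=4, Q=7, S=6, V=3, W=2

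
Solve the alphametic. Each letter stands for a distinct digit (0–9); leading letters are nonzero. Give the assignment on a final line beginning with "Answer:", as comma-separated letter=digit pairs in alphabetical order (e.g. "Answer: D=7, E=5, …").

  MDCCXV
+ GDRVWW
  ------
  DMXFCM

Step 1. [col 1: V + W ≡ M (mod 10)] several values work for M in column 1 (V + W ≡ M (mod 10), carry-in 0); try M=5 ⇒ M=5.
Step 2. [col 1: V + W ≡ M (mod 10)] V=3 is one option consistent with column 1 (V + W ≡ M (mod 10), carry-in 0) — take it ⇒ V=3.
Step 3. [col 1: V + W ≡ M (mod 10)] column 1: given V=3, M=5, carry-in 0, and digits 3,5 already taken and all letters distinct, V+W≡M (mod 10) forces W=2. So W=2.
Step 4. [col 2: X + W ≡ C (mod 10)] X=4 is one option consistent with column 2 (X + W ≡ C (mod 10), carry-in 0) — take it ⇒ X=4.
Step 5. [col 2: X + W ≡ C (mod 10)] in column 2 we have X+W≡C with carry-in 0; given X=4, W=2 and digits 2,3,4,5 already taken and all letters distinct, that pins C to 6 ⇒ C=6.
Step 6. [col 3: C + V ≡ F (mod 10)] column 3: given C=6, V=3, carry-in 0, and digits 2,3,4,5,6 already taken and all letters distinct, C+V≡F (mod 10) forces F=9 ⇒ F=9.
Step 7. [col 4: C + R ≡ X (mod 10)] in column 4 we have C+R≡X with carry-in 0; given C=6, X=4 and digits 2,3,4,5,6,9 already taken and all letters distinct, that pins R to 8, so R=8.
Step 8. [col 5: D + D ≡ M (mod 10)] column 5: given M=5, carry-in 1, and digits 2,3,4,5,6,8,9 already taken and all letters distinct, D+D≡M (mod 10) forces D=7. So D=7.
Step 9. [col 6: M + G ≡ D (mod 10)] from column 6 (M=5, D=7, carry-in 1, digits 2,3,4,5,6,7,8,9 already taken and all letters distinct): G must equal 1. So G=1.

Answer: C=6, D=7, F=9, G=1, M=5, R=8, V=3, W=2, X=4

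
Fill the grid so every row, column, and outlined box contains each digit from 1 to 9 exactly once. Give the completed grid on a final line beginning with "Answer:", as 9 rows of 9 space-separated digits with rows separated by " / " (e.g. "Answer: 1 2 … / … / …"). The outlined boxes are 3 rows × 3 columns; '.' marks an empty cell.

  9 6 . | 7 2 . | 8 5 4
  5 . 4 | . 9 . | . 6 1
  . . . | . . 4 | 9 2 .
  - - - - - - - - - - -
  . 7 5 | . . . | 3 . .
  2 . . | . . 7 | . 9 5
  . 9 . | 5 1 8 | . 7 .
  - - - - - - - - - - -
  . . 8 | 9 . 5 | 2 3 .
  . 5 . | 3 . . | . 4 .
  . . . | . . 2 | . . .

Step 1. [r5c2∈{1,3,4,8}] 8 has one home in row 5: r5c2 ⇒ r5c2=8.
Step 2. [r3c1∈{1,3,7,8}] 8 has one home in col 1: r3c1, so r3c1=8.
Step 3. [r3c3∈{1,3,7}] 7 has one home in box 1: r3c3 ⇒ r3c3=7.
Step 4. [r5c5∈{3,4,6}] box 5 places 3 nowhere but r5c5. So r5c5=3.
Step 5. [r8c3∈{1,2,6,9}] 2 has one home in row 8: r8c3. So r8c3=2.
Step 6. [r9c3∈{1,3,6,9}] across col 3, 9 lands solely at r9c3, so r9c3=9.
Step 7. [r8c9∈{6,7,8,9}] row 8 places 9 nowhere but r8c9. So r8c9=9.
Step 8. [r8c5∈{6,7,8}] 8 has one home in row 8: r8c5 ⇒ r8c5=8.
Step 9. [r4c4∈{2,4,6}] 2 has one home in col 4: r4c4, so r4c4=2.
Step 10. [r9c7∈{1,5,6,7}] row 9 places 5 nowhere but r9c7. So r9c7=5.
Step 11. [r2c6∈{3}] only 3 remains possible at r2c6. So r2c6=3.
Step 12. [r1c3∈{1,3}] in row 1, 3 fits only at r1c3. So r1c3=3.
Step 13. [r6c3∈{6}] r6c3's peers cover all but 6, so r6c3=6.
Step 14. [r9c2∈{1,3,4}] across col 2, 3 lands solely at r9c2. So r9c2=3.
Step 15. [r7c2∈{1,4}] across col 2, 4 lands solely at r7c2 ⇒ r7c2=4.
Step 16. [r7c1∈{1,6,7}] 1 has one home in row 7: r7c1. So r7c1=1.
Step 17. [r4c8∈{1,8}] r4c8 is the only open cell in row 4 admitting 1. So r4c8=1.
Step 18. [r9c4∈{1,4,6}] 1 has one home in row 9: r9c4, so r9c4=1.
Step 19. [r8c6∈{6}] r8c6's peers cover all but 6 ⇒ r8c6=6.
Step 20. [r5c7∈{4,6}] in col 7, 6 fits only at r5c7 ⇒ r5c7=6.
Step 21. [r4c5∈{4,6}] in row 4, 6 fits only at r4c5. So r4c5=6.
Step 22. [r8c1∈{7}] r8c1's peers cover all but 7. So r8c1=7.
Step 23. [r7c5∈{7}] r7c5 is down to just 7, so r7c5=7.
Step 24. [r9c9∈{6,7,8}] in row 9, 7 fits only at r9c9, so r9c9=7.
Step 25. [r6c7∈{4}] r6c7 is down to just 4. So r6c7=4.
Step 26. [r6c9∈{2}] nothing but 2 survives at r6c9 ⇒ r6c9=2.
Step 27. [r3c5∈{5}] r3c5's peers cover all but 5, so r3c5=5.
Step 28. [r4c1∈{4}] r4c1 has the single candidate 4 ⇒ r4c1=4.
Step 29. [r5c4∈{4}] r5c4 is down to just 4 ⇒ r5c4=4.
Step 30. [r9c8∈{8}] only 8 remains possible at r9c8. So r9c8=8.
Step 31. [r2c2∈{2}] only 2 remains possible at r2c2 ⇒ r2c2=2.
Step 32. [r5c3∈{1}] r5c3 has the single candidate 1 ⇒ r5c3=1.
Step 33. [r3c4∈{6}] r3c4 is down to just 6. So r3c4=6.
Step 34. [r4c6∈{9}] only 9 remains possible at r4c6, so r4c6=9.
Step 35. [r8c7∈{1}] r8c7 is down to just 1. So r8c7=1.
Step 36. [r9c5∈{4}] r9c5 has the single candidate 4, so r9c5=4.
Step 37. [r3c9∈{3}] r3c9 has the single candidate 3. So r3c9=3.
Step 38. [r6c1∈{3}] r6c1's peers cover all but 3 ⇒ r6c1=3.
Step 39. [r4c9∈{8}] r4c9's peers cover all but 8, so r4c9=8.
Step 40. [r3c2∈{1}] only 1 remains possible at r3c2, so r3c2=1.
Step 41. [r9c1∈{6}] r9c1 is down to just 6. So r9c1=6.
Step 42. [r7c9∈{6}] r7c9 has the single candidate 6 ⇒ r7c9=6.
Step 43. [r2c4∈{8}] nothing but 8 survives at r2c4, so r2c4=8.
Step 44. [r2c7∈{7}] nothing but 7 survives at r2c7. So r2c7=7.
Step 45. [r1c6∈{1}] nothing but 1 survives at r1c6, so r1c6=1.

Answer: 9 6 3 7 2 1 8 5 4 / 5 2 4 8 9 3 7 6 1 / 8 1 7 6 5 4 9 2 3 / 4 7 5 2 6 9 3 1 8 / 2 8 1 4 3 7 6 9 5 / 3 9 6 5 1 8 4 7 2 / 1 4 8 9 7 5 2 3 6 / 7 5 2 3 8 6 1 4 9 / 6 3 9 1 4 2 5 8 7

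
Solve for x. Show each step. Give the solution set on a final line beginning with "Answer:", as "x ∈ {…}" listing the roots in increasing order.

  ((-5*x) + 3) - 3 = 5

Step 1. [((-5*x) + 3) - 3 = 5] add 3: x sits inside (… - 3) ⇒ sub: (-5*x) + 3 = 8.
Step 2. [(-5*x) + 3 = 8] the outer +3 inverts by subtracting 3, so sub: -5*x = 5.
Step 3. [-5*x = 5] -5·(inner) — divide through by -5. So div: x = -1.

Answer: x ∈ {-1}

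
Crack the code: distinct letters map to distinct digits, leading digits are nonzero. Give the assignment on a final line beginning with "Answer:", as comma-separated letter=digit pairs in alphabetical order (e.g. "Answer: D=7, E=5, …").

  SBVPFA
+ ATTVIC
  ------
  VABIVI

Step 1. [col 1: A + C ≡ I (mod 10)] I=3 is one option consistent with column 1 (A + C ≡ I (mod 10), carry-in 0) — take it, so I=3.
Step 2. [col 1: A + C ≡ I (mod 10)] several values work for A in column 1 (A + C ≡ I (mod 10), carry-in 0); try A=4, so A=4.
Step 3. [col 1: A + C ≡ I (mod 10)] in column 1 we have A+C≡I with carry-in 0; given A=4, I=3 and digits 3,4 already taken and all letters distinct, that pins C to 9, so C=9.
Step 4. [col 2: F + I ≡ V (mod 10)] column 2 (F + I ≡ V (mod 10), carry-in 1) doesn't pin V yet; pick V=6 and continue, so V=6.
Step 5. [col 2: F + I ≡ V (mod 10)] in column 2 we have F+I≡V with carry-in 1; given I=3, V=6 and digits 3,4,6,9 already taken and all letters distinct, that pins F to 2 ⇒ F=2.
Step 6. [col 3: P + V ≡ I (mod 10)] column 3 reads P+V+carry(0)=I with V=6, I=3; with digits 2,3,4,6,9 already taken and all letters distinct, the only value for P is 7, so P=7.
Step 7. [col 4: V + T ≡ B (mod 10)] column 4 (V + T ≡ B (mod 10), carry-in 1) doesn't pin B yet; pick B=5 and continue, so B=5.
Step 8. [col 4: V + T ≡ B (mod 10)] column 4: given V=6, B=5, carry-in 1, and digits 2,3,4,5,6,7,9 already taken and all letters distinct, V+T≡B (mod 10) forces T=8 ⇒ T=8.
Step 9. [col 6: S + A ≡ V (mod 10)] from column 6 (A=4, V=6, carry-in 1, digits 2,3,4,5,6,7,8,9 already taken and all letters distinct): S must equal 1, so S=1.

Answer: A=4, B=5, C=9, F=2, I=3, P=7, S=1, T=8, V=6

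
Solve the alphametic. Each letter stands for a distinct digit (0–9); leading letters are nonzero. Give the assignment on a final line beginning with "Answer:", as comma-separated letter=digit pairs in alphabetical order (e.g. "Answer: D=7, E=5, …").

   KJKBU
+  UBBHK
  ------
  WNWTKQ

Step 1. [W] adding two 5-digit numbers gives at most 5+1 digits, and here it does — W is that final carry and must be 1. So W=1.
Step 2. [col 1: U + K ≡ Q (mod 10)] no forcing yet in column 1 (carry-in 0); U=5 is free and consistent — try it ⇒ U=5.
Step 3. [col 1: U + K ≡ Q (mod 10)] column 1 (U + K ≡ Q (mod 10), carry-in 0) doesn't pin K yet; pick K=4 and continue. So K=4.
Step 4. [col 1: U + K ≡ Q (mod 10)] in column 1 we have U+K≡Q with carry-in 0; given U=5, K=4 and digits 1,4,5 already taken and all letters distinct, that pins Q to 9, so Q=9.
Step 5. [col 2: B + H ≡ K (mod 10)] several values work for B in column 2 (B + H ≡ K (mod 10), carry-in 0); try B=8. So B=8.
Step 6. [col 2: B + H ≡ K (mod 10)] column 2: given B=8, K=4, carry-in 0, and digits 1,4,5,8,9 already taken and all letters distinct, B+H≡K (mod 10) forces H=6. So H=6.
Step 7. [col 3: K + B ≡ T (mod 10)] from column 3 (K=4, B=8, carry-in 1, digits 1,4,5,6,8,9 already taken and all letters distinct): T must equal 3 ⇒ T=3.
Step 8. [col 4: J + B ≡ W (mod 10)] column 4: given B=8, W=1, carry-in 1, and digits 1,3,4,5,6,8,9 already taken and all letters distinct, J+B≡W (mod 10) forces J=2 ⇒ J=2.
Step 9. [col 5: K + U ≡ N (mod 10)] column 5: given K=4, U=5, carry-in 1, and digits 1,2,3,4,5,6,8,9 already taken and all letters distinct, K+U≡N (mod 10) forces N=0. So N=0.

Answer: B=8, H=6, J=2, K=4, N=0, Q=9, T=3, U=5, W=1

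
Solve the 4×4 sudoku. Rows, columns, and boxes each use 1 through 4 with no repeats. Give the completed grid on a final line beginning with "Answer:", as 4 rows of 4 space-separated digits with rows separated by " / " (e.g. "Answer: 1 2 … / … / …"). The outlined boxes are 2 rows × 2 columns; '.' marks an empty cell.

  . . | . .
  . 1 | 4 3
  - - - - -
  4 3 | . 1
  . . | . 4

Step 1. [r1c4∈{2}] only 2 remains possible at r1c4. So r1c4=2.
Step 2. [r4c2∈{2}] r4c2 has the single candidate 2. So r4c2=2.
Step 3. [r1c1∈{3}] r1c1's peers cover all but 3. So r1c1=3.
Step 4. [r4c1∈{1}] r4c1's peers cover all but 1 ⇒ r4c1=1.
Step 5. [r3c3∈{2}] r3c3 has the single candidate 2, so r3c3=2.
Step 6. [r4c3∈{3}] r4c3's peers cover all but 3, so r4c3=3.
Step 7. [r1c2∈{4}] r1c2 is down to just 4, so r1c2=4.
Step 8. [r2c1∈{2}] r2c1's peers cover all but 2, so r2c1=2.
Step 9. [r1c3∈{1}] nothing but 1 survives at r1c3, so r1c3=1.

Answer: 3 4 1 2 / 2 1 4 3 / 4 3 2 1 / 1 2 3 4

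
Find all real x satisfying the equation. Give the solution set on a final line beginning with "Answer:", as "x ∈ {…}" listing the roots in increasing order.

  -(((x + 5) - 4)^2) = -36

Step 1. [-(((x + 5) - 4)^2) = -36] leading − — multiply by −1, so neg: ((x + 5) - 4)^2 = 36.
Step 2. [((x + 5) - 4)^2 = 36] √ both sides: 36 ≥ 0 gives two branches ⇒ sqrt: (x + 5) - 4 = 6 or -6.
Step 3. [(x + 5) - 4 = 6 or -6] add 4: x sits inside (… - 4) ⇒ sub: x + 5 = 10 or -2.
Step 4. [x + 5 = 10 or -2] the outer +5 inverts by subtracting 5. So sub: x = 5 or -7.

Answer: x ∈ {-7, 5}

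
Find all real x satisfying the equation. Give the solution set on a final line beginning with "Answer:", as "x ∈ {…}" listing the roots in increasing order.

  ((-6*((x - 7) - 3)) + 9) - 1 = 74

Step 1. [((-6*((x - 7) - 3)) + 9) - 1 = 74] -1 is outermost — add 1 both sides. So sub: (-6*((x - 7) - 3)) + 9 = 75.
Step 2. [(-6*((x - 7) - 3)) + 9 = 75] the outer +9 inverts by subtracting 9 ⇒ sub: -6*((x - 7) - 3) = 66.
Step 3. [-6*((x - 7) - 3) = 66] -6 out front; divide by -6 ⇒ div: (x - 7) - 3 = -11.
Step 4. [(x - 7) - 3 = -11] the outer -3 inverts by adding 3. So sub: x - 7 = -8.
Step 5. [x - 7 = -8] the outer -7 inverts by adding 7. So sub: x = -1.

Answer: x ∈ {-1}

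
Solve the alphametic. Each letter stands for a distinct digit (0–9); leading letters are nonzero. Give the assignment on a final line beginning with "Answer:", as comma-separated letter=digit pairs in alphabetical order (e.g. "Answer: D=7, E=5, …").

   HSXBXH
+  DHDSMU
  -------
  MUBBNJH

Step 1. [col 1: H + U ≡ H (mod 10)] column 1: given nothing yet, carry-in 0, and all letters distinct, none taken yet, H+U≡H (mod 10) forces U=0, so U=0.
Step 2. [col 1: H + U ≡ H (mod 10)] column 1 (H + U ≡ H (mod 10), carry-in 0) doesn't pin H yet; pick H=7 and continue, so H=7.
Step 3. [col 2: X + M ≡ J (mod 10)] several values work for M in column 2 (X + M ≡ J (mod 10), carry-in 0); try M=1, so M=1.
Step 4. [col 2: X + M ≡ J (mod 10)] J=4 is one option consistent with column 2 (X + M ≡ J (mod 10), carry-in 0) — take it, so J=4.
Step 5. [col 2: X + M ≡ J (mod 10)] column 2: given M=1, J=4, carry-in 0, and digits 0,1,4,7 already taken and all letters distinct, X+M≡J (mod 10) forces X=3. So X=3.
Step 6. [col 3: B + S ≡ N (mod 10)] several values work for S in column 3 (B + S ≡ N (mod 10), carry-in 0); try S=9, so S=9.
Step 7. [col 3: B + S ≡ N (mod 10)] in column 3 we have B+S≡N with carry-in 0; given S=9 and digits 0,1,3,4,7,9 already taken and all letters distinct, that pins B to 6. So B=6.
Step 8. [col 3: B + S ≡ N (mod 10)] in column 3 we have B+S≡N with carry-in 0; given B=6, S=9 and digits 0,1,3,4,6,7,9 already taken and all letters distinct, that pins N to 5, so N=5.
Step 9. [col 4: X + D ≡ B (mod 10)] column 4: given X=3, B=6, carry-in 1, and digits 0,1,3,4,5,6,7,9 already taken and all letters distinct, X+D≡B (mod 10) forces D=2. So D=2.

Answer: B=6, D=2, H=7, J=4, M=1, N=5, S=9, U=0, X=3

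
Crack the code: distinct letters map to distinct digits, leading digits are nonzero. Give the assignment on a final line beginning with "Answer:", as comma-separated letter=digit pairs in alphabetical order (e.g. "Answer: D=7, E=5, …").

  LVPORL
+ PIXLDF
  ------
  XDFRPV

Step 1. [col 1: L + F ≡ V (mod 10)] column 1 (L + F ≡ V (mod 10), carry-in 0) doesn't pin L yet; pick L=3 and continue ⇒ L=3.
Step 2. [col 1: L + F ≡ V (mod 10)] column 1 (L + F ≡ V (mod 10), carry-in 0) doesn't pin F yet; pick F=6 and continue. So F=6.
Step 3. [col 1: L + F ≡ V (mod 10)] from column 1 (L=3, F=6, carry-in 0, digits 3,6 already taken and all letters distinct): V must equal 9. So V=9.
Step 4. [col 2: R + D ≡ P (mod 10)] several values work for P in column 2 (R + D ≡ P (mod 10), carry-in 0); try P=1, so P=1.
Step 5. [col 2: R + D ≡ P (mod 10)] several values work for D in column 2 (R + D ≡ P (mod 10), carry-in 0); try D=7. So D=7.
Step 6. [col 2: R + D ≡ P (mod 10)] column 2: given D=7, P=1, carry-in 0, and digits 1,3,6,7,9 already taken and all letters distinct, R+D≡P (mod 10) forces R=4 ⇒ R=4.
Step 7. [col 3: O + L ≡ R (mod 10)] column 3: given L=3, R=4, carry-in 1, and digits 1,3,4,6,7,9 already taken and all letters distinct, O+L≡R (mod 10) forces O=0, so O=0.
Step 8. [col 4: P + X ≡ F (mod 10)] column 4: given P=1, F=6, carry-in 0, and digits 0,1,3,4,6,7,9 already taken and all letters distinct, P+X≡F (mod 10) forces X=5, so X=5.
Step 9. [col 5: V + I ≡ D (mod 10)] column 5 reads V+I+carry(0)=D with V=9, D=7; with digits 0,1,3,4,5,6,7,9 already taken and all letters distinct, the only value for I is 8. So I=8.

Answer: D=7, F=6, I=8, L=3, O=0, P=1, R=4, V=9, X=5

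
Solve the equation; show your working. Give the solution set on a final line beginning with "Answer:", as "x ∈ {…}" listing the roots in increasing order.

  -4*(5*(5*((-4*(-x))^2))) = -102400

Step 1. [-4*(5*(5*((-4*(-x))^2))) = -102400] LHS = -4·(…); ÷-4 both sides. So div: 5*(5*((-4*(-x))^2)) = 25600.
Step 2. [5*(5*((-4*(-x))^2)) = 25600] leading coefficient 5: divide by 5. So div: 5*((-4*(-x))^2) = 5120.
Step 3. [5*((-4*(-x))^2) = 5120] leading coefficient 5: divide by 5, so div: (-4*(-x))^2 = 1024.
Step 4. [(-4*(-x))^2 = 1024] 1024 ≥ 0, LHS is (·)² — take ±√ ⇒ sqrt: -4*(-x) = 32 or -32.
Step 5. [-4*(-x) = 32 or -32] -4 out front; divide by -4 ⇒ div: -x = -8 or 8.
Step 6. [-x = -8 or 8] LHS negated; negate both sides. So neg: x = 8 or -8.

Answer: x ∈ {-8, 8}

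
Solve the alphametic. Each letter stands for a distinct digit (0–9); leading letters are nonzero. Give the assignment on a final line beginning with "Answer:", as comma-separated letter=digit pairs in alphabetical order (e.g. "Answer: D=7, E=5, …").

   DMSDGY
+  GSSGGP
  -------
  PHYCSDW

Step 1. [col 1: Y + P ≡ W (mod 10)] Y=9 is one option consistent with column 1 (Y + P ≡ W (mod 10), carry-in 0) — take it, so Y=9.
Step 2. [col 1: Y + P ≡ W (mod 10)] P=1 is one option consistent with column 1 (Y + P ≡ W (mod 10), carry-in 0) — take it, so P=1.
Step 3. [col 1: Y + P ≡ W (mod 10)] in column 1 we have Y+P≡W with carry-in 0; given Y=9, P=1 and digits 1,9 already taken and all letters distinct, that pins W to 0. So W=0.
Step 4. [col 2: G + G ≡ D (mod 10)] D=7 is one option consistent with column 2 (G + G ≡ D (mod 10), carry-in 1) — take it, so D=7.
Step 5. [col 2: G + G ≡ D (mod 10)] column 2 (G + G ≡ D (mod 10), carry-in 1) doesn't pin G yet; pick G=8 and continue ⇒ G=8.
Step 6. [col 3: D + G ≡ S (mod 10)] in column 3 we have D+G≡S with carry-in 1; given D=7, G=8 and digits 0,1,7,8,9 already taken and all letters distinct, that pins S to 6, so S=6.
Step 7. [col 4: S + S ≡ C (mod 10)] column 4 reads S+S+carry(1)=C with S=6; with digits 0,1,6,7,8,9 already taken and all letters distinct, the only value for C is 3 ⇒ C=3.
Step 8. [col 5: M + S ≡ Y (mod 10)] from column 5 (S=6, Y=9, carry-in 1, digits 0,1,3,6,7,8,9 already taken and all letters distinct): M must equal 2. So M=2.
Step 9. [col 6: D + G ≡ H (mod 10)] column 6 reads D+G+carry(0)=H with D=7, G=8; with digits 0,1,2,3,6,7,8,9 already taken and all letters distinct, the only value for H is 5 ⇒ H=5.

Answer: C=3, D=7, G=8, H=5, M=2, P=1, S=6, W=0, Y=9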